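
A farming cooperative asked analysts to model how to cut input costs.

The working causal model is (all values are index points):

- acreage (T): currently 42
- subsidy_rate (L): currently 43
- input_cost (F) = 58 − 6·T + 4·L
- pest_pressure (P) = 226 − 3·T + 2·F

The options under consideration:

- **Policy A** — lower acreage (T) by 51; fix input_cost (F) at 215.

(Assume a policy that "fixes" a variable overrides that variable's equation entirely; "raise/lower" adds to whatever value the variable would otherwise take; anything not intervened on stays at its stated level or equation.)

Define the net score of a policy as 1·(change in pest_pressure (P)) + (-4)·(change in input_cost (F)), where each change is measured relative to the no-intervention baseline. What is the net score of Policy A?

Baseline:
  T = 42
  L = 43
  F = 58 − 6·42 + 4·43 = -22
  P = 226 − 3·42 + 2·(-22) = 56
Policy A (T − 51, F := 215):
  T = 42 − 51 = -9
  L = 43
  F = 215
  P = 226 − 3·(-9) + 2·215 = 683
ΔP = 683 − 56 = 627; ΔF = 215 − (-22) = 237
Score = 1·627 + (-4)·237 = -321

-321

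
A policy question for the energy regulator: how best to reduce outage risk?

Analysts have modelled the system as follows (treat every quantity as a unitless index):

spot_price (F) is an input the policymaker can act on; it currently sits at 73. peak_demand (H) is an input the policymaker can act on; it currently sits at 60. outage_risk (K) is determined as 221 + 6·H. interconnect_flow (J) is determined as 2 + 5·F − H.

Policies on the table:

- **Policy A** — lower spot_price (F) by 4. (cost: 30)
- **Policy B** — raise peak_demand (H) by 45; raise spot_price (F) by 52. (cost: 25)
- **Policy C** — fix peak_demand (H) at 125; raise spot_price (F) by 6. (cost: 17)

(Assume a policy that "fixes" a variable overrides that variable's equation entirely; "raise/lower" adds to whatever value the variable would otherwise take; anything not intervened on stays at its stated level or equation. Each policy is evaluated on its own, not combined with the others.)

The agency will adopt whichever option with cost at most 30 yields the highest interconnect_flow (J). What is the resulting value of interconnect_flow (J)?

Policy A (F − 4):
  F = 73 − 4 = 69
  H = 60
  J = 2 + 5·69 − 60 = 287
Policy B (H + 45, F + 52):
  F = 73 + 52 = 125
  H = 60 + 45 = 105
  J = 2 + 5·125 − 105 = 522
Policy C (H := 125, F + 6):
  F = 73 + 6 = 79
  H = 125
  J = 2 + 5·79 − 125 = 272
Comparing — Policy A: J=287, Policy B: J=522, Policy C: J=272. Highest is 522 (Policy B).

522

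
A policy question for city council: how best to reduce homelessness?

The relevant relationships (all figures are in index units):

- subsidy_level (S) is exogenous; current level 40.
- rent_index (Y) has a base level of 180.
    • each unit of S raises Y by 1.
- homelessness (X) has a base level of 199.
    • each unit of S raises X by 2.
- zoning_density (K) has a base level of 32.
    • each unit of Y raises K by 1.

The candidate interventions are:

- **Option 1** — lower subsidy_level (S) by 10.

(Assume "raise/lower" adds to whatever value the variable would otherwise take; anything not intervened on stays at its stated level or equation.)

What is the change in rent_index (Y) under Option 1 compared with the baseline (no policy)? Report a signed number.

Baseline:
  S = 40
  Y = 180 + 40 = 220
Option 1 (S − 10):
  S = 40 − 10 = 30
  Y = 180 + 30 = 210
Change in Y: 210 − 220 = -10

-10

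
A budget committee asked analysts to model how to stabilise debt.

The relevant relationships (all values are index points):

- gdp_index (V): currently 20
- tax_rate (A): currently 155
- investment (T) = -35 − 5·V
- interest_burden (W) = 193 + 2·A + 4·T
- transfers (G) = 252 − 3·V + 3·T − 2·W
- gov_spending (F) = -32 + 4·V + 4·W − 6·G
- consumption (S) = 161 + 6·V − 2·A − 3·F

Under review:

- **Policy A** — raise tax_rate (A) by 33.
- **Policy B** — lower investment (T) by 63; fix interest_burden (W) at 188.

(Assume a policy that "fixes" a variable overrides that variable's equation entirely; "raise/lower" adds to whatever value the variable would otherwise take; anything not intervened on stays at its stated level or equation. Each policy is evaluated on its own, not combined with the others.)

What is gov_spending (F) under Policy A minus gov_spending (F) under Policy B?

Policy A (A + 33):
  V = 20
  A = 155 + 33 = 188
  T = -35 − 5·20 = -135
  W = 193 + 2·188 + 4·(-135) = 29
  G = 252 − 3·20 + 3·(-135) − 2·29 = -271
  F = -32 + 4·20 + 4·29 − 6·(-271) = 1790
Policy B (T − 63, W := 188):
  V = 20
  A = 155
  T = -35 − 5·20 (−63 from intervention) = -198
  W = 188
  G = 252 − 3·20 + 3·(-198) − 2·188 = -778
  F = -32 + 4·20 + 4·188 − 6·(-778) = 5468
F: 1790 − 5468 = -3678

-3678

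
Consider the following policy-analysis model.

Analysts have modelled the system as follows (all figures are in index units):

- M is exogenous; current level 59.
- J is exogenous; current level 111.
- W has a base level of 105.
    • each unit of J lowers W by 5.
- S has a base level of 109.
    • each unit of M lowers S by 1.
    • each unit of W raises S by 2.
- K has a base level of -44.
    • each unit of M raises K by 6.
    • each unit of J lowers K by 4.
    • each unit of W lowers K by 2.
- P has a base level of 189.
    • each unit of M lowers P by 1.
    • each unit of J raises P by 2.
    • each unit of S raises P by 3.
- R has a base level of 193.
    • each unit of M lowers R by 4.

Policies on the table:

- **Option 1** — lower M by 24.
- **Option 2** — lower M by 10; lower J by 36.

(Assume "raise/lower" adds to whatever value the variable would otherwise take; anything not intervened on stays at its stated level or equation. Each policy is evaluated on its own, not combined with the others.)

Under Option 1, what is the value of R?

Option 1 (M − 24):
  M = 59 − 24 = 35
  R = 193 − 4·35 = 53

53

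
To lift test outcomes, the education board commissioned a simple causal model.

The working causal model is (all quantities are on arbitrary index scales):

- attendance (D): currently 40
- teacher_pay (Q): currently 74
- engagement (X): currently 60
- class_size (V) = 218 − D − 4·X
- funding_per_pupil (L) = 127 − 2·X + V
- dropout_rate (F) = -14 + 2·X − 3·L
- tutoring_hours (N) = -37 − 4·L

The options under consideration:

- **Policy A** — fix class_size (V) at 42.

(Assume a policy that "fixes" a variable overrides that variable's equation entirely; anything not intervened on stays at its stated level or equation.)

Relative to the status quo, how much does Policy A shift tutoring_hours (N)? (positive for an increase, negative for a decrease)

Baseline:
  D = 40
  X = 60
  V = 218 − 40 − 4·60 = -62
  L = 127 − 2·60 + (-62) = -55
  N = -37 − 4·(-55) = 183
Policy A (V := 42):
  D = 40
  X = 60
  V = 42
  L = 127 − 2·60 + 42 = 49
  N = -37 − 4·49 = -233
Change in N: -233 − 183 = -416

-416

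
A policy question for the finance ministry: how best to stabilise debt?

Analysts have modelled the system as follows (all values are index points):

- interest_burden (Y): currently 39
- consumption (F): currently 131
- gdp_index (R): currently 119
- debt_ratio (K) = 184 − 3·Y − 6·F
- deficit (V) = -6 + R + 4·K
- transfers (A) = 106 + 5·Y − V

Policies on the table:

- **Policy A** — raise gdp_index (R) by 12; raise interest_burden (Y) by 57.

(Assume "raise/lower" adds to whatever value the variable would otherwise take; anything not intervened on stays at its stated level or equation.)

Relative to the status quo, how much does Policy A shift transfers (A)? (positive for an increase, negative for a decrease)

957

Baseline:
  Y = 39
  F = 131
  R = 119
  K = 184 − 3·39 − 6·131 = -719
  V = -6 + 119 + 4·(-719) = -2763
  A = 106 + 5·39 − (-2763) = 3064
Policy A (R + 12, Y + 57):
  Y = 39 + 57 = 96
  F = 131
  R = 119 + 12 = 131
  K = 184 − 3·96 − 6·131 = -890
  V = -6 + 131 + 4·(-890) = -3435
  A = 106 + 5·96 − (-3435) = 4021
Change in A: 4021 − 3064 = 957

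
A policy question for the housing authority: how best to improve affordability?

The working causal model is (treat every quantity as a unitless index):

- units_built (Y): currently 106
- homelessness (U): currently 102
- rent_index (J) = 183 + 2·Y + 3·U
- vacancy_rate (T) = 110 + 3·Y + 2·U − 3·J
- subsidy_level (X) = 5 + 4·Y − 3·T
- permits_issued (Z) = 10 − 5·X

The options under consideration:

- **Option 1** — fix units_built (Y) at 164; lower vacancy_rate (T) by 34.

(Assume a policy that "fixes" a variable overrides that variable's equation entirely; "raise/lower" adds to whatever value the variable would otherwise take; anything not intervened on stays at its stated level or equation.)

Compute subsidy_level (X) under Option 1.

Option 1 (Y := 164, T − 34):
  Y = 164
  U = 102
  J = 183 + 2·164 + 3·102 = 817
  T = 110 + 3·164 + 2·102 − 3·817 (−34 from intervention) = -1679
  X = 5 + 4·164 − 3·(-1679) = 5698

5698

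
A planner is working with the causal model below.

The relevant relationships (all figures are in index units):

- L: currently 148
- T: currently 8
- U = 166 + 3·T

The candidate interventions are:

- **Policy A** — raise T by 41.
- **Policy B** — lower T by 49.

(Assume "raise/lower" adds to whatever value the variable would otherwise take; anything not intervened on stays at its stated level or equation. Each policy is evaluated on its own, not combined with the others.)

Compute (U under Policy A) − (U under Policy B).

Policy A (T + 41):
  T = 8 + 41 = 49
  U = 166 + 3·49 = 313
Policy B (T − 49):
  T = 8 − 49 = -41
  U = 166 + 3·(-41) = 43
U: 313 − 43 = 270

270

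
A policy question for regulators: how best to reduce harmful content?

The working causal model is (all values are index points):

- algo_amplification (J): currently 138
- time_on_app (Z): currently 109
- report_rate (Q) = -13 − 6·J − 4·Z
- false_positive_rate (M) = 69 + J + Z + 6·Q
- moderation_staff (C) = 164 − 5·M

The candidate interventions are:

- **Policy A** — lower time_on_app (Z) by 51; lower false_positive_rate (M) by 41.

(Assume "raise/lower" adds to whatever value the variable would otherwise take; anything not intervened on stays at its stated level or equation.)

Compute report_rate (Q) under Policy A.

Policy A (Z − 51, M − 41):
  J = 138
  Z = 109 − 51 = 58
  Q = -13 − 6·138 − 4·58 = -1073

-1073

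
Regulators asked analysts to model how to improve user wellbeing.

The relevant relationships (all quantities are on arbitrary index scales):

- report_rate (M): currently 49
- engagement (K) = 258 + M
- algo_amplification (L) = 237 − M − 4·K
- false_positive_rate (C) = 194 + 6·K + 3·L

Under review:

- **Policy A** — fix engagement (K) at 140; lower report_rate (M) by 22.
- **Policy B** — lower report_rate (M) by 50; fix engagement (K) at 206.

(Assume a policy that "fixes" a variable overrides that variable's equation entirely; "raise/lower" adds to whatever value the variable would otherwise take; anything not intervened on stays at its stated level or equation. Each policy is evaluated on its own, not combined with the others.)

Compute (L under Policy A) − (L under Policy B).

Policy A (K := 140, M − 22):
  M = 49 − 22 = 27
  K = 140
  L = 237 − 27 − 4·140 = -350
Policy B (M − 50, K := 206):
  M = 49 − 50 = -1
  K = 206
  L = 237 − (-1) − 4·206 = -586
L: -350 − (-586) = 236

236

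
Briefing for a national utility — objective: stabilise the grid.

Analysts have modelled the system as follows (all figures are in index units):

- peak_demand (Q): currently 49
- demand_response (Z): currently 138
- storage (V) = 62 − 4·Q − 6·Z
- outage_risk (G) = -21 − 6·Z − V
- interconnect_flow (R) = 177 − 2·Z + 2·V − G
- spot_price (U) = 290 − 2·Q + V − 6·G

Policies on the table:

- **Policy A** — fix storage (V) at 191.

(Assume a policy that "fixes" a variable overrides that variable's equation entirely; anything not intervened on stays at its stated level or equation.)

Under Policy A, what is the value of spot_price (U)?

6623

Policy A (V := 191):
  Q = 49
  Z = 138
  V = 191
  G = -21 − 6·138 − 191 = -1040
  U = 290 − 2·49 + 191 − 6·(-1040) = 6623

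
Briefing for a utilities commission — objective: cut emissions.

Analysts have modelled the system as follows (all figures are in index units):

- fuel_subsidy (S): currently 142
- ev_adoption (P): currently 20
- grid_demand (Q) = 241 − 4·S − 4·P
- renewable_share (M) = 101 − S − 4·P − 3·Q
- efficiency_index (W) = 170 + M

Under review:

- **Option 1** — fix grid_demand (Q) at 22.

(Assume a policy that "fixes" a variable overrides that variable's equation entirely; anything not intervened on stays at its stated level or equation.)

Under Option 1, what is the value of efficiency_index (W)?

-17

Option 1 (Q := 22):
  S = 142
  P = 20
  Q = 22
  M = 101 − 142 − 4·20 − 3·22 = -187
  W = 170 + (-187) = -17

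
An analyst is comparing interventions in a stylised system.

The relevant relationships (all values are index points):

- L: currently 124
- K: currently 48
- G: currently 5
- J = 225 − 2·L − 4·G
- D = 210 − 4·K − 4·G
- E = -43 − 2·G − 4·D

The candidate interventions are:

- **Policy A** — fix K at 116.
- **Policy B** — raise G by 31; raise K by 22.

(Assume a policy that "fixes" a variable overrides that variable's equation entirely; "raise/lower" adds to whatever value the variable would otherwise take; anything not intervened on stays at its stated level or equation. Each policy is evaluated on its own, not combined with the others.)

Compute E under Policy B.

Policy B (G + 31, K + 22):
  K = 48 + 22 = 70
  G = 5 + 31 = 36
  D = 210 − 4·70 − 4·36 = -214
  E = -43 − 2·36 − 4·(-214) = 741

741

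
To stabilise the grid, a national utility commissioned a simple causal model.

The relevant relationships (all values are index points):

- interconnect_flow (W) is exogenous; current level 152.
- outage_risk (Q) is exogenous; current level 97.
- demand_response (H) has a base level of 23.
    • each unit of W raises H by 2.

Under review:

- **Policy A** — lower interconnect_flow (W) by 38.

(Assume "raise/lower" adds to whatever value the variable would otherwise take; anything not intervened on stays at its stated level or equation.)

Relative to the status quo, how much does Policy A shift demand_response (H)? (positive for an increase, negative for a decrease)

Baseline:
  W = 152
  H = 23 + 2·152 = 327
Policy A (W − 38):
  W = 152 − 38 = 114
  H = 23 + 2·114 = 251
Change in H: 251 − 327 = -76

-76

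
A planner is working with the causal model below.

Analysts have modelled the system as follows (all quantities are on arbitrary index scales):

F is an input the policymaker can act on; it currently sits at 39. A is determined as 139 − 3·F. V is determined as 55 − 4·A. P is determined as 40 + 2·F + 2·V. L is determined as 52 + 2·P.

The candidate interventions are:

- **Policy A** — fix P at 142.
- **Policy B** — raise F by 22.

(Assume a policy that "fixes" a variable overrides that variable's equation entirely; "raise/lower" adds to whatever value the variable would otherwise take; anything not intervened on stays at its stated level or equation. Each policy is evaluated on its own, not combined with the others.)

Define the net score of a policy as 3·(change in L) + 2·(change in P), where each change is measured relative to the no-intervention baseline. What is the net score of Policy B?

4576

Baseline:
  F = 39
  A = 139 − 3·39 = 22
  V = 55 − 4·22 = -33
  P = 40 + 2·39 + 2·(-33) = 52
  L = 52 + 2·52 = 156
Policy B (F + 22):
  F = 39 + 22 = 61
  A = 139 − 3·61 = -44
  V = 55 − 4·(-44) = 231
  P = 40 + 2·61 + 2·231 = 624
  L = 52 + 2·624 = 1300
ΔL = 1300 − 156 = 1144; ΔP = 624 − 52 = 572
Score = 3·1144 + 2·572 = 4576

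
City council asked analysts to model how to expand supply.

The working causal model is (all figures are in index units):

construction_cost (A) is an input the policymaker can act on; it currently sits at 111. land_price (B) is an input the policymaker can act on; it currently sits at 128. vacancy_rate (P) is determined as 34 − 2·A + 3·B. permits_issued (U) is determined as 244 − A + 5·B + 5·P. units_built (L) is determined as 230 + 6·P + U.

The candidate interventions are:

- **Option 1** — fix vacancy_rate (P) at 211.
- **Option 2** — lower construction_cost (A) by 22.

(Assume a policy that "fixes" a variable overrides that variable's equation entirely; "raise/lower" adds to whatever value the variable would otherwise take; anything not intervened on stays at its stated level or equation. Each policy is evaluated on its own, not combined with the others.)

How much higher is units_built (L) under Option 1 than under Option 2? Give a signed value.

Option 1 (P := 211):
  A = 111
  B = 128
  P = 211
  U = 244 − 111 + 5·128 + 5·211 = 1828
  L = 230 + 6·211 + 1828 = 3324
Option 2 (A − 22):
  A = 111 − 22 = 89
  B = 128
  P = 34 − 2·89 + 3·128 = 240
  U = 244 − 89 + 5·128 + 5·240 = 1995
  L = 230 + 6·240 + 1995 = 3665
L: 3324 − 3665 = -341

-341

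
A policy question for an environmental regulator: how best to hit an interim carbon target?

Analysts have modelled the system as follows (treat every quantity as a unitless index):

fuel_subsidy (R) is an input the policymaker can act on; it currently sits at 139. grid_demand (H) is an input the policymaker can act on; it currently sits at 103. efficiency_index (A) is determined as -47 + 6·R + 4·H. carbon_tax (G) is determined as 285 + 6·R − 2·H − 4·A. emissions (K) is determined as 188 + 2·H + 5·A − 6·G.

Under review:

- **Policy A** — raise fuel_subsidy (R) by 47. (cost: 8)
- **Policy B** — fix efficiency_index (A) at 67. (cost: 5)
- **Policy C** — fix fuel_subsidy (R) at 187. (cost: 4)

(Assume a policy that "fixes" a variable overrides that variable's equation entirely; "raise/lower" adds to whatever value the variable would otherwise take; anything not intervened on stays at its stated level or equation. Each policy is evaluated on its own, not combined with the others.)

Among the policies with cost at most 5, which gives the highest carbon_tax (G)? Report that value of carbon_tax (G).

Policy B (A := 67):
  R = 139
  H = 103
  A = 67
  G = 285 + 6·139 − 2·103 − 4·67 = 645
Policy C (R := 187):
  R = 187
  H = 103
  A = -47 + 6·187 + 4·103 = 1487
  G = 285 + 6·187 − 2·103 − 4·1487 = -4747
Comparing — Policy B: G=645, Policy C: G=-4747. Highest is 645 (Policy B).

645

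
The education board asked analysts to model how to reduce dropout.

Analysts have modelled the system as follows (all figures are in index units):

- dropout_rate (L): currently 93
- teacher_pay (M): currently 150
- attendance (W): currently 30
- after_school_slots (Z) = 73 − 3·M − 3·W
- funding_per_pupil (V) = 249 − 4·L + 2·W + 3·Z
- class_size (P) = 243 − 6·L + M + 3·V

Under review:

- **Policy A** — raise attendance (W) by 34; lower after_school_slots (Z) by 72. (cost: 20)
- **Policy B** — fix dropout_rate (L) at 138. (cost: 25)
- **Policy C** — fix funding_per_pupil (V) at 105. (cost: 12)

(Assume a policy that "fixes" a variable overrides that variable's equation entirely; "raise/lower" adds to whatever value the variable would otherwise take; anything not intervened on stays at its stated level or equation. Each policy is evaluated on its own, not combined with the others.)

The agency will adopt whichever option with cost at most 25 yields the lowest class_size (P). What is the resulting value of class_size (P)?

Policy A (W + 34, Z − 72):
  L = 93
  M = 150
  W = 30 + 34 = 64
  Z = 73 − 3·150 − 3·64 (−72 from intervention) = -641
  V = 249 − 4·93 + 2·64 + 3·(-641) = -1918
  P = 243 − 6·93 + 150 + 3·(-1918) = -5919
Policy B (L := 138):
  L = 138
  M = 150
  W = 30
  Z = 73 − 3·150 − 3·30 = -467
  V = 249 − 4·138 + 2·30 + 3·(-467) = -1644
  P = 243 − 6·138 + 150 + 3·(-1644) = -5367
Policy C (V := 105):
  L = 93
  M = 150
  W = 30
  Z = 73 − 3·150 − 3·30 = -467
  V = 105
  P = 243 − 6·93 + 150 + 3·105 = 150
Comparing — Policy A: P=-5919, Policy B: P=-5367, Policy C: P=150. Lowest is -5919 (Policy A).

-5919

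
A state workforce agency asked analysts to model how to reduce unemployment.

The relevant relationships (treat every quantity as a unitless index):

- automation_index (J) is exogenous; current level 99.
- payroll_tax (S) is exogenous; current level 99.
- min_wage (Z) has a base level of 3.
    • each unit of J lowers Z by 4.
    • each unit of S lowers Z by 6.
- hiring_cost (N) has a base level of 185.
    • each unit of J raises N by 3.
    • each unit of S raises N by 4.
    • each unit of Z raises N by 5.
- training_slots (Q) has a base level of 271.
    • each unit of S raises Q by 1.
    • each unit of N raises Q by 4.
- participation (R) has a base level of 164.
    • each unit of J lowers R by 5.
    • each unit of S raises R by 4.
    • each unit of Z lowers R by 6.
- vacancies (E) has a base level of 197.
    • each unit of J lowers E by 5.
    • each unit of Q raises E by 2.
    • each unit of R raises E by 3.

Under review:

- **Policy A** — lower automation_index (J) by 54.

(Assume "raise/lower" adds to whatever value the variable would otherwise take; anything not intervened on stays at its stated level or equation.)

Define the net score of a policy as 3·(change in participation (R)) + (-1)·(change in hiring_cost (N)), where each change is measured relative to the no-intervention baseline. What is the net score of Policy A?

-3996

Baseline:
  J = 99
  S = 99
  Z = 3 − 4·99 − 6·99 = -987
  N = 185 + 3·99 + 4·99 + 5·(-987) = -4057
  R = 164 − 5·99 + 4·99 − 6·(-987) = 5987
Policy A (J − 54):
  J = 99 − 54 = 45
  S = 99
  Z = 3 − 4·45 − 6·99 = -771
  N = 185 + 3·45 + 4·99 + 5·(-771) = -3139
  R = 164 − 5·45 + 4·99 − 6·(-771) = 4961
ΔR = 4961 − 5987 = -1026; ΔN = -3139 − (-4057) = 918
Score = 3·(-1026) + (-1)·918 = -3996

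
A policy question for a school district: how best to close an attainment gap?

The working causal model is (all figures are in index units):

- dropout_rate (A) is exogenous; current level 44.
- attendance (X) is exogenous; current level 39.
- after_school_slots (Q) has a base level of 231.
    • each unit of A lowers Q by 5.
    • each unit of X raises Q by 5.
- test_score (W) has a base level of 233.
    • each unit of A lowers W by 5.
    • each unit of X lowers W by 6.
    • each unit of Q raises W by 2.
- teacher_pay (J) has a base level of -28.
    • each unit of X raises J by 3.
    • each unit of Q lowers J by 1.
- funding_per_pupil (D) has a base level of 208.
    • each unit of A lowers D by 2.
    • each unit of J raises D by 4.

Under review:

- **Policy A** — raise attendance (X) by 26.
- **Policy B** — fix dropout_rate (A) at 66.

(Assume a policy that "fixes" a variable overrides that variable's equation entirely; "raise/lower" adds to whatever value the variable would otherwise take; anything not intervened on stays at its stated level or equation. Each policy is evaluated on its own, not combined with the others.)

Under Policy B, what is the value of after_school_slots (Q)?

Policy B (A := 66):
  A = 66
  X = 39
  Q = 231 − 5·66 + 5·39 = 96

96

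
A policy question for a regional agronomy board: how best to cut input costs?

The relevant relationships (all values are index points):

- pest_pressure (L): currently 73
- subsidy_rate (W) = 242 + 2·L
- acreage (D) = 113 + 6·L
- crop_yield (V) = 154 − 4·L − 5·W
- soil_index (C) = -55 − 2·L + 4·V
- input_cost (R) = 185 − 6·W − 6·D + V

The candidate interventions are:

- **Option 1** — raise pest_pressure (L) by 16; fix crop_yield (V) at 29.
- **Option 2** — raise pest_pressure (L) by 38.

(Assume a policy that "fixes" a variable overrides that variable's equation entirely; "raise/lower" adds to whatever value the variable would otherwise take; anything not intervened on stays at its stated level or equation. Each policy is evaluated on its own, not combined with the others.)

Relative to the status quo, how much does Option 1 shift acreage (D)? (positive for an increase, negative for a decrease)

Baseline:
  L = 73
  D = 113 + 6·73 = 551
Option 1 (L + 16, V := 29):
  L = 73 + 16 = 89
  D = 113 + 6·89 = 647
Change in D: 647 − 551 = 96

96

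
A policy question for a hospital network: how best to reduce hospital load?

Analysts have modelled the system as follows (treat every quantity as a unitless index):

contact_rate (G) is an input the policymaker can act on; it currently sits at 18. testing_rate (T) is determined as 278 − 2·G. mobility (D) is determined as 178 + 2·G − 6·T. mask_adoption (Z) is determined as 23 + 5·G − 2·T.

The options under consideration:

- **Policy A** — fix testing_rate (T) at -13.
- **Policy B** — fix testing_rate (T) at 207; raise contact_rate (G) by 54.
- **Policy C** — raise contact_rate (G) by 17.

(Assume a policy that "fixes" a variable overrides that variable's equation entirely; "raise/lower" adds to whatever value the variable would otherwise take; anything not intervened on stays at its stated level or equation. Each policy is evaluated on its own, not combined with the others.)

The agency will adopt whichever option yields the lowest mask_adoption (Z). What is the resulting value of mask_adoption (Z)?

Policy A (T := -13):
  G = 18
  T = -13
  Z = 23 + 5·18 − 2·(-13) = 139
Policy B (T := 207, G + 54):
  G = 18 + 54 = 72
  T = 207
  Z = 23 + 5·72 − 2·207 = -31
Policy C (G + 17):
  G = 18 + 17 = 35
  T = 278 − 2·35 = 208
  Z = 23 + 5·35 − 2·208 = -218
Comparing — Policy A: Z=139, Policy B: Z=-31, Policy C: Z=-218. Lowest is -218 (Policy C).

-218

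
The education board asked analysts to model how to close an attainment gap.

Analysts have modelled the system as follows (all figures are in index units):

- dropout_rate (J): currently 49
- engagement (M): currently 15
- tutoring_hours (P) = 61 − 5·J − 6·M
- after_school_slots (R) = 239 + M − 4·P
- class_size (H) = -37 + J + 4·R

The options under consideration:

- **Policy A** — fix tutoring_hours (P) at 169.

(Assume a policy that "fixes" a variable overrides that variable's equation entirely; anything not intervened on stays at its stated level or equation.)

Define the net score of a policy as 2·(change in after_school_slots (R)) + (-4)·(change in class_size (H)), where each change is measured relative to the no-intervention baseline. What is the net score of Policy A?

24808

Baseline:
  J = 49
  M = 15
  P = 61 − 5·49 − 6·15 = -274
  R = 239 + 15 − 4·(-274) = 1350
  H = -37 + 49 + 4·1350 = 5412
Policy A (P := 169):
  J = 49
  M = 15
  P = 169
  R = 239 + 15 − 4·169 = -422
  H = -37 + 49 + 4·(-422) = -1676
ΔR = -422 − 1350 = -1772; ΔH = -1676 − 5412 = -7088
Score = 2·(-1772) + (-4)·(-7088) = 24808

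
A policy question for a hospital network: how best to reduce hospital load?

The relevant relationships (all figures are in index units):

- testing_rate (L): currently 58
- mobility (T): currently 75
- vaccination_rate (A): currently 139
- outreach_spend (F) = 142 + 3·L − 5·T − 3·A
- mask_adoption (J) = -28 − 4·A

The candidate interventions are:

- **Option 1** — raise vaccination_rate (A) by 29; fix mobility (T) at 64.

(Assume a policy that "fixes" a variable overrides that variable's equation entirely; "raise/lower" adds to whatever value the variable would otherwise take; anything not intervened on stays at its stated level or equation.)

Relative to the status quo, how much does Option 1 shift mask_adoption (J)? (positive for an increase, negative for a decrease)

Baseline:
  A = 139
  J = -28 − 4·139 = -584
Option 1 (A + 29, T := 64):
  A = 139 + 29 = 168
  J = -28 − 4·168 = -700
Change in J: -700 − (-584) = -116

-116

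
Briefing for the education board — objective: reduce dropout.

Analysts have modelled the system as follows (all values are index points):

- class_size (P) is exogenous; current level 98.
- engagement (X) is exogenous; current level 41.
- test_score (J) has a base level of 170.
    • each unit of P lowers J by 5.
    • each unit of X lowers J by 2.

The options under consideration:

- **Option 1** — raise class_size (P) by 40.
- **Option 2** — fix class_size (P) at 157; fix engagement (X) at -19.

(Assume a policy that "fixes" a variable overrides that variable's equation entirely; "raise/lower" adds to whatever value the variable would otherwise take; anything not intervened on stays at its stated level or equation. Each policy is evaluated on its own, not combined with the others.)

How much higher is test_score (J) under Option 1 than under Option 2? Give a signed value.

Option 1 (P + 40):
  P = 98 + 40 = 138
  X = 41
  J = 170 − 5·138 − 2·41 = -602
Option 2 (P := 157, X := -19):
  P = 157
  X = -19
  J = 170 − 5·157 − 2·(-19) = -577
J: -602 − (-577) = -25

-25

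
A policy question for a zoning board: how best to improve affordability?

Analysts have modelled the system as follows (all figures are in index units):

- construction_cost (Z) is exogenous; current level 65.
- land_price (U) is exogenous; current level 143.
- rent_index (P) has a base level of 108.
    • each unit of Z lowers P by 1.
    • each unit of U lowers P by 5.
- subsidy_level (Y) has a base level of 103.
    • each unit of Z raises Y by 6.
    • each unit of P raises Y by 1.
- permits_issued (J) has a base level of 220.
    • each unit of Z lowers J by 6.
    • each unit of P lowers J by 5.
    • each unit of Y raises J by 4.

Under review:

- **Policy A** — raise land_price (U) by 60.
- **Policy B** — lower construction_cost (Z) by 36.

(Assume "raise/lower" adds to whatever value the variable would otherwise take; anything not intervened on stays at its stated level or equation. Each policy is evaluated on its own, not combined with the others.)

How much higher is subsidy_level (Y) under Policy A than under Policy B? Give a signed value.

-120

Policy A (U + 60):
  Z = 65
  U = 143 + 60 = 203
  P = 108 − 65 − 5·203 = -972
  Y = 103 + 6·65 + (-972) = -479
Policy B (Z − 36):
  Z = 65 − 36 = 29
  U = 143
  P = 108 − 29 − 5·143 = -636
  Y = 103 + 6·29 + (-636) = -359
Y: -479 − (-359) = -120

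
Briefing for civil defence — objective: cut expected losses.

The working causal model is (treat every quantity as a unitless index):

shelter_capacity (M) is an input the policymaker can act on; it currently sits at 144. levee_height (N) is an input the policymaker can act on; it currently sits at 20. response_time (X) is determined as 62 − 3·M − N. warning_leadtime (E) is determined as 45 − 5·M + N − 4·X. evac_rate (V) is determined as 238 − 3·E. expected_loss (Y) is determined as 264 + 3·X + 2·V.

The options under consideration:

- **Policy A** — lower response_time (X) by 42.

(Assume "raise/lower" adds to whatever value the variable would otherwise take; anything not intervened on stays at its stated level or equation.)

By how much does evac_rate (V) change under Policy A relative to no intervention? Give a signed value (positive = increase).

Baseline:
  M = 144
  N = 20
  X = 62 − 3·144 − 20 = -390
  E = 45 − 5·144 + 20 − 4·(-390) = 905
  V = 238 − 3·905 = -2477
Policy A (X − 42):
  M = 144
  N = 20
  X = 62 − 3·144 − 20 (−42 from intervention) = -432
  E = 45 − 5·144 + 20 − 4·(-432) = 1073
  V = 238 − 3·1073 = -2981
Change in V: -2981 − (-2477) = -504

-504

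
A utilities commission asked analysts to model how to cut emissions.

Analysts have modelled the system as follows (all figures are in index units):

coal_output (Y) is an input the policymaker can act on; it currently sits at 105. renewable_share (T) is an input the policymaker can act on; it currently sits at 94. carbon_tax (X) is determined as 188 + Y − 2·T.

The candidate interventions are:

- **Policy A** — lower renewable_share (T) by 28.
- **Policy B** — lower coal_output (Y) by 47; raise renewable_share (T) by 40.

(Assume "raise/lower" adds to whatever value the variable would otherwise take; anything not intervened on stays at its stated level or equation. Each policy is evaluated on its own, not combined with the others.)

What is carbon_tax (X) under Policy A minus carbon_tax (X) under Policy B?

183

Policy A (T − 28):
  Y = 105
  T = 94 − 28 = 66
  X = 188 + 105 − 2·66 = 161
Policy B (Y − 47, T + 40):
  Y = 105 − 47 = 58
  T = 94 + 40 = 134
  X = 188 + 58 − 2·134 = -22
X: 161 − (-22) = 183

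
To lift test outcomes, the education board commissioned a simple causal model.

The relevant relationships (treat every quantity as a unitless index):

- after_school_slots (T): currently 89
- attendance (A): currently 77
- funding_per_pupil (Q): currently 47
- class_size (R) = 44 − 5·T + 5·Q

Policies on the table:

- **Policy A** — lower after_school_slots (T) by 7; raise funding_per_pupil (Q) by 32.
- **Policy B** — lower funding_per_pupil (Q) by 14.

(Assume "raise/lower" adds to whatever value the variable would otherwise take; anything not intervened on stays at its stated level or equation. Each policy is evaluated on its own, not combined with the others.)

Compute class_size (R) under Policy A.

29

Policy A (T − 7, Q + 32):
  T = 89 − 7 = 82
  Q = 47 + 32 = 79
  R = 44 − 5·82 + 5·79 = 29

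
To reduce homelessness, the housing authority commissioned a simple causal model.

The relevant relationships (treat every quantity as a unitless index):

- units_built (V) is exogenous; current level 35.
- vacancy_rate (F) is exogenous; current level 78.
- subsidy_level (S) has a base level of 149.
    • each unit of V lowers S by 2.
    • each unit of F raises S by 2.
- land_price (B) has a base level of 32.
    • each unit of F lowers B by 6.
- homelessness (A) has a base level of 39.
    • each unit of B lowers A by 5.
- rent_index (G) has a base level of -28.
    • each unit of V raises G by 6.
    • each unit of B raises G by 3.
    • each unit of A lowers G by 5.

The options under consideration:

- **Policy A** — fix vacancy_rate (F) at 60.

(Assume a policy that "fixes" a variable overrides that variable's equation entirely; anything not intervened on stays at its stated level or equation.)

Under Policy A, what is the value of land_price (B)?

-328

Policy A (F := 60):
  F = 60
  B = 32 − 6·60 = -328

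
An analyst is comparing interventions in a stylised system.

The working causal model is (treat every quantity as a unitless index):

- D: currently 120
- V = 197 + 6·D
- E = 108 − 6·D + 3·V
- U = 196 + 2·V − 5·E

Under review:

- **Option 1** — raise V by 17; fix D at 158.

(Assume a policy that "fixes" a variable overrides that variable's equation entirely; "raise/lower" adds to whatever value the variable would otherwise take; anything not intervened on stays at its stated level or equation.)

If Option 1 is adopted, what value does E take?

Option 1 (V + 17, D := 158):
  D = 158
  V = 197 + 6·158 (+17 from intervention) = 1162
  E = 108 − 6·158 + 3·1162 = 2646

2646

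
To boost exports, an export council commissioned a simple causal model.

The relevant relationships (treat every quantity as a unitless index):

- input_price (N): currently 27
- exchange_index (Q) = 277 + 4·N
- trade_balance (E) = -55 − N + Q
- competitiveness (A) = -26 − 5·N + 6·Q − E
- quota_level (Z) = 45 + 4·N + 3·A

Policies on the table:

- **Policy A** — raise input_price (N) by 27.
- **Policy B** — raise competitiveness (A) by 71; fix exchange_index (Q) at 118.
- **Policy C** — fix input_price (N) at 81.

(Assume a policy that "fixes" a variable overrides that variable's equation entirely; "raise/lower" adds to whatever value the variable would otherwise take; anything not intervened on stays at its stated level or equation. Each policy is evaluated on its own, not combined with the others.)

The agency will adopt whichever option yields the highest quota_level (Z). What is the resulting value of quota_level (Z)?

8499

Policy A (N + 27):
  N = 27 + 27 = 54
  Q = 277 + 4·54 = 493
  E = -55 − 54 + 493 = 384
  A = -26 − 5·54 + 6·493 − 384 = 2278
  Z = 45 + 4·54 + 3·2278 = 7095
Policy B (A + 71, Q := 118):
  N = 27
  Q = 118
  E = -55 − 27 + 118 = 36
  A = -26 − 5·27 + 6·118 − 36 (+71 from intervention) = 582
  Z = 45 + 4·27 + 3·582 = 1899
Policy C (N := 81):
  N = 81
  Q = 277 + 4·81 = 601
  E = -55 − 81 + 601 = 465
  A = -26 − 5·81 + 6·601 − 465 = 2710
  Z = 45 + 4·81 + 3·2710 = 8499
Comparing — Policy A: Z=7095, Policy B: Z=1899, Policy C: Z=8499. Highest is 8499 (Policy C).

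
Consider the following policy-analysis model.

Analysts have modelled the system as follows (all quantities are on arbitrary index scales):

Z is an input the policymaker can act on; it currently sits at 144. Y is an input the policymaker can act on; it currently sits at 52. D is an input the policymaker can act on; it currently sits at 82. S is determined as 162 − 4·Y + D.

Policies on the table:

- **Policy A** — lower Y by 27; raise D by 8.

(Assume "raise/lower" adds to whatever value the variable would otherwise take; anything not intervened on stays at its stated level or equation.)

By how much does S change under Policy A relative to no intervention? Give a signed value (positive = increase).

Baseline:
  Y = 52
  D = 82
  S = 162 − 4·52 + 82 = 36
Policy A (Y − 27, D + 8):
  Y = 52 − 27 = 25
  D = 82 + 8 = 90
  S = 162 − 4·25 + 90 = 152
Change in S: 152 − 36 = 116

116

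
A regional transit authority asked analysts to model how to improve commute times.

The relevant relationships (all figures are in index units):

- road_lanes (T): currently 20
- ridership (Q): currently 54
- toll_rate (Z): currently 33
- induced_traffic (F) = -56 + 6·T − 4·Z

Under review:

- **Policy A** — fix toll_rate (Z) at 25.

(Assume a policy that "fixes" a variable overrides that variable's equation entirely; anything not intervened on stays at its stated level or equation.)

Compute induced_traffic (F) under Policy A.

-36

Policy A (Z := 25):
  T = 20
  Z = 25
  F = -56 + 6·20 − 4·25 = -36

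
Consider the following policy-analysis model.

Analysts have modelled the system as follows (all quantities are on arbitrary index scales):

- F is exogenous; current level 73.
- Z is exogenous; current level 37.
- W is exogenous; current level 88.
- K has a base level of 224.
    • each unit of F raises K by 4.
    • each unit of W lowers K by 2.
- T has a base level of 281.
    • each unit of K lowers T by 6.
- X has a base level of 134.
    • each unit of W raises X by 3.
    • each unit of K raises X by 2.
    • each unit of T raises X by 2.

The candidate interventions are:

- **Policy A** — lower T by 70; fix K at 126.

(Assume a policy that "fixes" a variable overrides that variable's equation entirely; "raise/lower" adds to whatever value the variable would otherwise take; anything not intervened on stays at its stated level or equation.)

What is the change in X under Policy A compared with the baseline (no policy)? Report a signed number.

2000

Baseline:
  F = 73
  W = 88
  K = 224 + 4·73 − 2·88 = 340
  T = 281 − 6·340 = -1759
  X = 134 + 3·88 + 2·340 + 2·(-1759) = -2440
Policy A (T − 70, K := 126):
  F = 73
  W = 88
  K = 126
  T = 281 − 6·126 (−70 from intervention) = -545
  X = 134 + 3·88 + 2·126 + 2·(-545) = -440
Change in X: -440 − (-2440) = 2000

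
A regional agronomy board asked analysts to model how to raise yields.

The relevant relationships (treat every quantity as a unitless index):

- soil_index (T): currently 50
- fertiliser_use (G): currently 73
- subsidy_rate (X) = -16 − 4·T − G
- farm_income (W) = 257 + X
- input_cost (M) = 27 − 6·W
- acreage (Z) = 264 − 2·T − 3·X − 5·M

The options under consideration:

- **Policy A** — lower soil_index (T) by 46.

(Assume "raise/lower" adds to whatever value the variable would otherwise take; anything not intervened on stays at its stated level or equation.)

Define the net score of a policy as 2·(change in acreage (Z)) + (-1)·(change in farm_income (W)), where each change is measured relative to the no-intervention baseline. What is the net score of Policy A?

Baseline:
  T = 50
  G = 73
  X = -16 − 4·50 − 73 = -289
  W = 257 + (-289) = -32
  M = 27 − 6·(-32) = 219
  Z = 264 − 2·50 − 3·(-289) − 5·219 = -64
Policy A (T − 46):
  T = 50 − 46 = 4
  G = 73
  X = -16 − 4·4 − 73 = -105
  W = 257 + (-105) = 152
  M = 27 − 6·152 = -885
  Z = 264 − 2·4 − 3·(-105) − 5·(-885) = 4996
ΔZ = 4996 − (-64) = 5060; ΔW = 152 − (-32) = 184
Score = 2·5060 + (-1)·184 = 9936

9936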